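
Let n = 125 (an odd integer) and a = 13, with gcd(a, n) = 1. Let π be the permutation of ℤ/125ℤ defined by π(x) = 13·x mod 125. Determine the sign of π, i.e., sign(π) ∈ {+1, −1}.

-1

Trace 61: π^k(61) = [61, 43, 59, 17, 96, 123, 99] for k=0..6.
4 cycles of lengths [100, 20, 4, 1].
Σ(ℓ_i−1) = 125−4 = 121; sign = (−1)^121 = -1.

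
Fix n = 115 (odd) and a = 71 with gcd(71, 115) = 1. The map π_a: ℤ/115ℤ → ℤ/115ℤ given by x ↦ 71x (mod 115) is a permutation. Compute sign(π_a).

+1

Trace 26: π^k(26) = [26, 6, 81, 1, 71, 96, 31] for k=0..6.
The orbit structure of x ↦ 71x mod 115: 15 orbits of sizes [11, 11, 11, 11, 11, 11, 11, 11, 11, 11, 1, 1, 1, 1, 1].
Σ(ℓ_i−1) = 115−15 = 100; sign = (−1)^100 = +1.
Via Zolotarev, sign(π_{71}) = (71|115) = +1.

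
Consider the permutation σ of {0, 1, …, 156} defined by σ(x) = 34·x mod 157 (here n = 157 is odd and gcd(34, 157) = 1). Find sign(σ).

Start at x=17: 17 → 107 → 27 → 133 → 126 → 45 → 117 → … (one orbit).
Cycle lengths of π_34 on ℤ/157ℤ: [156, 1]; 2 cycles in total.
n − c = 157 − 2 = 155; sign = (−1)^155 = -1.

-1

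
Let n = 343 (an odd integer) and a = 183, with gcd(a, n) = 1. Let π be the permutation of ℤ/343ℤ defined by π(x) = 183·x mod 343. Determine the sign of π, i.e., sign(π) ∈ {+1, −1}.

+1

Trace 323: π^k(323) = [323, 113, 99, 281, 316, 204, 288] for k=0..6.
19 cycles of lengths [49, 49, 49, 49, 49, 49, 7, 7, 7, 7, 7, 7, 1, 1, 1, 1, 1, 1, 1].
343 − 19 = 324 transpositions; sign(π) = (−1)^324 = +1.
Check: (183/343) = +1 by Zolotarev.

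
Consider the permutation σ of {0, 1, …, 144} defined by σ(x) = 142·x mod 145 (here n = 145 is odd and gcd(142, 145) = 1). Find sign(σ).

Orbit of 47 under x↦142x: [47, 4, 133, 36, 37, 34, 43]… (length divides ord_145(142)).
The orbit structure of x ↦ 142x mod 145: 7 orbits of sizes [28, 28, 28, 28, 28, 4, 1].
7 cycles on 145: each ℓ→(−1)^(ℓ−1), product (−1)^138 = +1.

+1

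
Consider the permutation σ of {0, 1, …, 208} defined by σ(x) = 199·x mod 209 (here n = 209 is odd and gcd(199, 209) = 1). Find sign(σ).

+1

Orbit of 177 under x↦199x: [177, 111, 144, 23, 188, 1, 199]… (length divides ord_209(199)).
33 cycles of lengths [9, 9, 9, 9, 9, 9, 9, 9, 9, 9, 9, 9, 9, 9, 9, 9, 9, 9, 9, 9, 9, 9, 1, 1, 1, 1, 1, 1, 1, 1, 1, 1, 1].
Σ(ℓ_i−1) = 209−33 = 176; sign = (−1)^176 = +1.
(199|209)_J = +1 (Zolotarev's lemma cross-check).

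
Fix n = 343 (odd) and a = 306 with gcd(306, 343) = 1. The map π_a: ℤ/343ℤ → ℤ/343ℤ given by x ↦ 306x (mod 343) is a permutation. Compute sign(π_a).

Orbit of 199 under x↦306x: [199, 183, 89, 137, 76, 275, 115]… (length divides ord_343(306)).
The orbit structure of x ↦ 306x mod 343: 4 orbits of sizes [294, 42, 6, 1].
Σ(ℓ_i−1) = 343−4 = 339; sign = (−1)^339 = -1.

-1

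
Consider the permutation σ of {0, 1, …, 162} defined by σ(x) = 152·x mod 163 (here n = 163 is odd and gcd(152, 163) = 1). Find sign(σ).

Trace 136: π^k(136) = [136, 134, 156, 77, 131, 26, 40] for k=0..6.
π_152 has 3 disjoint cycles with lengths [81, 81, 1] on {0,…,162}.
sign(π) = (−1)^{n − #cycles} = (−1)^{163−3} = (−1)^160 = +1.

+1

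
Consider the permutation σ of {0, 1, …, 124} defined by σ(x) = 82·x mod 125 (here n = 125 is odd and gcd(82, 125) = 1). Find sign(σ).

Start at x=24: 24 → 93 → 1 → 82 → 99 → 118 → 51 → … (one orbit).
Cycle type of π: 20×5 + 4×6 + 1; total 12 cycles.
Σ(ℓ_i−1) = 125−12 = 113; sign = (−1)^113 = -1.
Via Zolotarev, sign(π_{82}) = (82|125) = -1.

-1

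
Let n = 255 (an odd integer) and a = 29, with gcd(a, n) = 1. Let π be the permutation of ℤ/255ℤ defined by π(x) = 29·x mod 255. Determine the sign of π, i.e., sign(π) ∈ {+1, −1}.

Trace 44: π^k(44) = [44, 1, 29, 76, 164, 166, 224] for k=0..6.
Cycle lengths of π_29 on ℤ/255ℤ: [16, 16, 16, 16, 16, 16, 16, 16, 16, 16, 16, 16, 16, 16, 16, 2, 2, 2, 2, 2, 2, 2, 1]; 23 cycles in total.
Σ(ℓ_i−1) = 255−23 = 232; sign = (−1)^232 = +1.
The Jacobi symbol (29|255) = +1 (Zolotarev) agrees.

+1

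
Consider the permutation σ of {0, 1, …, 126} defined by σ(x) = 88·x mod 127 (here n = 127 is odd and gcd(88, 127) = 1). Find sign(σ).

+1

Orbit of 69 under x↦88x: [69, 103, 47, 72, 113, 38, 42]… (length divides ord_127(88)).
Cycle lengths of π_88 on ℤ/127ℤ: [63, 63, 1]; 3 cycles in total.
Σ(ℓ_i−1) = 127−3 = 124; sign = (−1)^124 = +1.
Zolotarev: (88|127) = +1, matching the cycle-count sign.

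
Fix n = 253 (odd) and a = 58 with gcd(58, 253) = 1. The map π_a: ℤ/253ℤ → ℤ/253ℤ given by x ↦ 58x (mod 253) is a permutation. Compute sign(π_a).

+1

Trace 78: π^k(78) = [78, 223, 31, 27, 48, 1, 58] for k=0..6.
Cycle type of π: 55×4 + 11×2 + 5×2 + 1; total 9 cycles.
sign(π) = (−1)^{n − #cycles} = (−1)^{253−9} = (−1)^244 = +1.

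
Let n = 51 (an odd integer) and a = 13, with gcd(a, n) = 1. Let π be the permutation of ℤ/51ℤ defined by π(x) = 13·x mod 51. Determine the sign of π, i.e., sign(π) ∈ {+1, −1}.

+1

Orbit of 16 under x↦13x: [16, 4, 1, 13]… (length divides ord_51(13)).
Decompose π into cycles: lengths [4, 4, 4, 4, 4, 4, 4, 4, 4, 4, 4, 4, 1, 1, 1] (15 cycles, including the fixed point 0).
51 − 15 = 36 transpositions; sign(π) = (−1)^36 = +1.
Check: (13/51) = +1 by Zolotarev.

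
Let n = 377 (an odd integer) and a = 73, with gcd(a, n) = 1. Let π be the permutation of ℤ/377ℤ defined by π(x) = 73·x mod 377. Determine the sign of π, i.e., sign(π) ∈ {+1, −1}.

+1

Start at x=148: 148 → 248 → 8 → 207 → 31 → 1 → 73 → … (one orbit).
Decompose π into cycles: lengths [28, 28, 28, 28, 28, 28, 28, 28, 28, 28, 28, 28, 28, 4, 4, 4, 1] (17 cycles, including the fixed point 0).
17 cycles on 377: each ℓ→(−1)^(ℓ−1), product (−1)^360 = +1.
Via Zolotarev, sign(π_{73}) = (73|377) = +1.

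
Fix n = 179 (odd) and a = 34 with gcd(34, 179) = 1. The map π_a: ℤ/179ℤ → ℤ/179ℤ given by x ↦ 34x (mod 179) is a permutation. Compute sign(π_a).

Orbit of 7 under x↦34x: [7, 59, 37, 5, 170, 52, 157]… (length divides ord_179(34)).
Cycle lengths of π_34 on ℤ/179ℤ: [178, 1]; 2 cycles in total.
179 − 2 = 177 transpositions; sign(π) = (−1)^177 = -1.

-1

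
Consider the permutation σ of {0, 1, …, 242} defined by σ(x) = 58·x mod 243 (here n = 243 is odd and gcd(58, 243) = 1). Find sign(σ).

+1

Trace 4: π^k(4) = [4, 232, 91, 175, 187, 154, 184] for k=0..6.
Cycle type of π: 81×2 + 27×2 + 9×2 + 3×2 + 1×3; total 11 cycles.
11 cycles on 243: each ℓ→(−1)^(ℓ−1), product (−1)^232 = +1.
(58|243)_J = +1 (Zolotarev's lemma cross-check).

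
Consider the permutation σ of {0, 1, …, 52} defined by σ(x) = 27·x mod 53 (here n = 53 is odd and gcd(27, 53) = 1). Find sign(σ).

Start at x=40: 40 → 20 → 10 → 5 → 29 → 41 → 47 → … (one orbit).
π_27 has 2 disjoint cycles with lengths [52, 1] on {0,…,52}.
sign(π) = (−1)^{n − #cycles} = (−1)^{53−2} = (−1)^51 = -1.

-1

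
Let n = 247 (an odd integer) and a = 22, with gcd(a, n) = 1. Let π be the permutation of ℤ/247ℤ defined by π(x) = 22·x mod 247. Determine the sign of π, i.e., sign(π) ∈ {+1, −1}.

-1

Orbit of 170 under x↦22x: [170, 35, 29, 144, 204, 42, 183]… (length divides ord_247(22)).
π_22 has 18 disjoint cycles with lengths [18, 18, 18, 18, 18, 18, 18, 18, 18, 18, 18, 18, 18, 3, 3, 3, 3, 1] on {0,…,246}.
With 18 cycles on 247 points, sign = (−1)^{247−18} = -1.
Via Zolotarev, sign(π_{22}) = (22|247) = -1.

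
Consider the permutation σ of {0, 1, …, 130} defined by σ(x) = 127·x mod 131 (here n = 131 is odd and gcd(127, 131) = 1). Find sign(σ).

-1

Orbit of 9 under x↦127x: [9, 95, 13, 79, 77, 85, 53]… (length divides ord_131(127)).
The orbit structure of x ↦ 127x mod 131: 2 orbits of sizes [130, 1].
n − c = 131 − 2 = 129; sign = (−1)^129 = -1.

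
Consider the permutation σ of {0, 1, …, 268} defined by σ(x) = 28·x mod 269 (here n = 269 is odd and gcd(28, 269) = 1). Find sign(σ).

Orbit of 106 under x↦28x: [106, 9, 252, 62, 122, 188, 153]… (length divides ord_269(28)).
Cycle type of π: 268 + 1; total 2 cycles.
Σ(ℓ_i−1) = 269−2 = 267; sign = (−1)^267 = -1.

-1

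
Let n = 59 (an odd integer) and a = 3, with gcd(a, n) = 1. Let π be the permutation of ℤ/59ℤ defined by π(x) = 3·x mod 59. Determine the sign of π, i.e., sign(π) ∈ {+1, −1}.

+1

Orbit of 57 under x↦3x: [57, 53, 41, 5, 15, 45, 17]… (length divides ord_59(3)).
3 cycles of lengths [29, 29, 1].
3 cycles on 59: each ℓ→(−1)^(ℓ−1), product (−1)^56 = +1.
Check: (3/59) = +1 by Zolotarev.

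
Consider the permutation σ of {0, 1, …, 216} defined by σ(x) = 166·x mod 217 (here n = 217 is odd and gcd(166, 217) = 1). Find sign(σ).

Start at x=191: 191 → 24 → 78 → 145 → 200 → 216 → 51 → … (one orbit).
9 cycles of lengths [30, 30, 30, 30, 30, 30, 30, 6, 1].
n − c = 217 − 9 = 208; sign = (−1)^208 = +1.

+1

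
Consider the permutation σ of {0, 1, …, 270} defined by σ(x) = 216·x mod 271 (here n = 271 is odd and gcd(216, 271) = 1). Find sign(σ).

Orbit of 13 under x↦216x: [13, 98, 30, 247, 236, 28, 86]… (length divides ord_271(216)).
π_216 has 4 disjoint cycles with lengths [90, 90, 90, 1] on {0,…,270}.
With 4 cycles on 271 points, sign = (−1)^{271−4} = -1.

-1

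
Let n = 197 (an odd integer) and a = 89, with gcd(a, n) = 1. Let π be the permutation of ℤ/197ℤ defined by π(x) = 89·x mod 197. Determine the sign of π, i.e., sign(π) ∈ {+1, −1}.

Orbit of 26 under x↦89x: [26, 147, 81, 117, 169, 69, 34]… (length divides ord_197(89)).
Cycle lengths of π_89 on ℤ/197ℤ: [196, 1]; 2 cycles in total.
2 cycles on 197: each ℓ→(−1)^(ℓ−1), product (−1)^195 = -1.
Zolotarev: (89|197) = -1, matching the cycle-count sign.

-1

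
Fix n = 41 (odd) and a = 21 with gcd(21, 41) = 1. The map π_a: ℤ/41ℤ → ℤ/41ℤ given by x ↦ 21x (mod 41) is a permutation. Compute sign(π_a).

Trace 39: π^k(39) = [39, 40, 20, 10, 5, 23, 32] for k=0..6.
3 cycles of lengths [20, 20, 1].
With 3 cycles on 41 points, sign = (−1)^{41−3} = +1.

+1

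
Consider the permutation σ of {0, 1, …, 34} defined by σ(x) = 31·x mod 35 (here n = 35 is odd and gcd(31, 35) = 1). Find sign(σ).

Orbit of 11 under x↦31x: [11, 26, 1, 31, 16, 6]… (length divides ord_35(31)).
The orbit structure of x ↦ 31x mod 35: 10 orbits of sizes [6, 6, 6, 6, 6, 1, 1, 1, 1, 1].
Σ(ℓ_i−1) = 35−10 = 25; sign = (−1)^25 = -1.
Zolotarev: (31|35) = -1, matching the cycle-count sign.

-1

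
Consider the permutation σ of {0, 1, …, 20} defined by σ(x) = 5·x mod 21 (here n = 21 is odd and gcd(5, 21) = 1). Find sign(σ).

+1

Trace 16: π^k(16) = [16, 17, 1, 5, 4, 20] for k=0..5.
Decompose π into cycles: lengths [6, 6, 6, 2, 1] (5 cycles, including the fixed point 0).
sign(π) = (−1)^{n − #cycles} = (−1)^{21−5} = (−1)^16 = +1.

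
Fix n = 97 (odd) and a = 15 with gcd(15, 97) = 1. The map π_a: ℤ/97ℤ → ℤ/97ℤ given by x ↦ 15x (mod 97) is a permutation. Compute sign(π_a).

-1

Start at x=67: 67 → 35 → 40 → 18 → 76 → 73 → 28 → … (one orbit).
Cycle lengths of π_15 on ℤ/97ℤ: [96, 1]; 2 cycles in total.
2 cycles on 97: each ℓ→(−1)^(ℓ−1), product (−1)^95 = -1.
Via Zolotarev, sign(π_{15}) = (15|97) = -1.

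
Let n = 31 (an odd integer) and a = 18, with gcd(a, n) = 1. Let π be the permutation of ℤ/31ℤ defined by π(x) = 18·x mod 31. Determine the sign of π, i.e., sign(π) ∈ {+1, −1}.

Trace 28: π^k(28) = [28, 8, 20, 19, 1, 18, 14] for k=0..6.
π_18 has 3 disjoint cycles with lengths [15, 15, 1] on {0,…,30}.
3 cycles on 31: each ℓ→(−1)^(ℓ−1), product (−1)^28 = +1.

+1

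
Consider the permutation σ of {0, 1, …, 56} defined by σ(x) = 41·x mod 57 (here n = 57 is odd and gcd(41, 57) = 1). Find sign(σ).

Start at x=8: 8 → 43 → 53 → 7 → 2 → 25 → 56 → … (one orbit).
Decompose π into cycles: lengths [18, 18, 18, 2, 1] (5 cycles, including the fixed point 0).
With 5 cycles on 57 points, sign = (−1)^{57−5} = +1.

+1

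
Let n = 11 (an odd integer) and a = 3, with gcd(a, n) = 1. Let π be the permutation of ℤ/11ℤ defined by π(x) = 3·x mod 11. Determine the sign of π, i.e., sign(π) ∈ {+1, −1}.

+1

Trace 5: π^k(5) = [5, 4, 1, 3, 9] for k=0..4.
The orbit structure of x ↦ 3x mod 11: 3 orbits of sizes [5, 5, 1].
n − c = 11 − 3 = 8; sign = (−1)^8 = +1.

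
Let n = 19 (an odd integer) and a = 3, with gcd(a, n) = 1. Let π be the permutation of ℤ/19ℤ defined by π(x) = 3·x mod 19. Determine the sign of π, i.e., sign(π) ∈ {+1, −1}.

-1

Trace 4: π^k(4) = [4, 12, 17, 13, 1, 3, 9] for k=0..6.
Cycle type of π: 18 + 1; total 2 cycles.
sign(π) = (−1)^{n − #cycles} = (−1)^{19−2} = (−1)^17 = -1.
Check: (3/19) = -1 by Zolotarev.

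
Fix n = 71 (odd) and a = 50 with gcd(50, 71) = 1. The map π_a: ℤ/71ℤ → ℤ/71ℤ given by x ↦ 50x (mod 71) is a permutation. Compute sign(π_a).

+1

Orbit of 12 under x↦50x: [12, 32, 38, 54, 2, 29, 30]… (length divides ord_71(50)).
3 cycles of lengths [35, 35, 1].
n − c = 71 − 3 = 68; sign = (−1)^68 = +1.
Check: (50/71) = +1 by Zolotarev.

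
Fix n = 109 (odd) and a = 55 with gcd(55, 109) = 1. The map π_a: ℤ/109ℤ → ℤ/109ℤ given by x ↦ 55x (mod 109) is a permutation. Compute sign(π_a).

Start at x=66: 66 → 33 → 71 → 90 → 45 → 77 → 93 → … (one orbit).
Decompose π into cycles: lengths [36, 36, 36, 1] (4 cycles, including the fixed point 0).
sign(π) = (−1)^{n − #cycles} = (−1)^{109−4} = (−1)^105 = -1.

-1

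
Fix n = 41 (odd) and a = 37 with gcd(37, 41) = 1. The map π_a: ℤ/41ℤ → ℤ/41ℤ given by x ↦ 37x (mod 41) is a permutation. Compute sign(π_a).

Start at x=18: 18 → 10 → 1 → 37 → 16 → 18 (one orbit).
Cycle lengths of π_37 on ℤ/41ℤ: [5, 5, 5, 5, 5, 5, 5, 5, 1]; 9 cycles in total.
9 cycles on 41: each ℓ→(−1)^(ℓ−1), product (−1)^32 = +1.
The Jacobi symbol (37|41) = +1 (Zolotarev) agrees.

+1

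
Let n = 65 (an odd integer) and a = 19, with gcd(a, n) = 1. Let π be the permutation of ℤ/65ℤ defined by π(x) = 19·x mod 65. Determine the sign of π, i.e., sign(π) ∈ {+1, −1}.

-1

Orbit of 1 under x↦19x: [1, 19, 36, 34, 61, 54, 51]… (length divides ord_65(19)).
8 cycles of lengths [12, 12, 12, 12, 12, 2, 2, 1].
n − c = 65 − 8 = 57; sign = (−1)^57 = -1.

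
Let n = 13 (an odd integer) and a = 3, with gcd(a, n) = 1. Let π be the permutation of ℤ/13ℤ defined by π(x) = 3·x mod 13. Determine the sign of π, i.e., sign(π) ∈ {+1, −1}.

+1

Start at x=9: 9 → 1 → 3 → 9 (one orbit).
5 cycles of lengths [3, 3, 3, 3, 1].
Σ(ℓ_i−1) = 13−5 = 8; sign = (−1)^8 = +1.
Zolotarev: (3|13) = +1, matching the cycle-count sign.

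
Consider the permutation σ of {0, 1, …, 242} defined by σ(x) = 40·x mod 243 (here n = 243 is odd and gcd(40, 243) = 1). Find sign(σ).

Start at x=133: 133 → 217 → 175 → 196 → 64 → 130 → 97 → … (one orbit).
Decompose π into cycles: lengths [81, 81, 27, 27, 9, 9, 3, 3, 1, 1, 1] (11 cycles, including the fixed point 0).
With 11 cycles on 243 points, sign = (−1)^{243−11} = +1.

+1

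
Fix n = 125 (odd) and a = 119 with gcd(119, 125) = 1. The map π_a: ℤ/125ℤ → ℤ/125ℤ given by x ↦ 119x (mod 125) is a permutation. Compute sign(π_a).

+1

Trace 69: π^k(69) = [69, 86, 109, 96, 49, 81, 14] for k=0..6.
Cycle type of π: 50×2 + 10×2 + 2×2 + 1; total 7 cycles.
n − c = 125 − 7 = 118; sign = (−1)^118 = +1.
Check: (119/125) = +1 by Zolotarev.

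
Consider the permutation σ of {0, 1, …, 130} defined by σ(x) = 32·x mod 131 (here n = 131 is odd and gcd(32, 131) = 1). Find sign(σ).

-1

Start at x=86: 86 → 1 → 32 → 107 → 18 → 52 → 92 → … (one orbit).
π_32 has 6 disjoint cycles with lengths [26, 26, 26, 26, 26, 1] on {0,…,130}.
131 − 6 = 125 transpositions; sign(π) = (−1)^125 = -1.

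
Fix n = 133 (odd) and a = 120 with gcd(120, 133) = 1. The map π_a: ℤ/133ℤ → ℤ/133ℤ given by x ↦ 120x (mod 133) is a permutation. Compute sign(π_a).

Orbit of 43 under x↦120x: [43, 106, 85, 92, 1, 120, 36]… (length divides ord_133(120)).
Cycle type of π: 9×14 + 1×7; total 21 cycles.
n − c = 133 − 21 = 112; sign = (−1)^112 = +1.

+1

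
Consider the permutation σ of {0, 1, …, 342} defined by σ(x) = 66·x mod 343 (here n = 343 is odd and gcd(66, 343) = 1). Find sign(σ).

-1

Start at x=307: 307 → 25 → 278 → 169 → 178 → 86 → 188 → … (one orbit).
4 cycles of lengths [294, 42, 6, 1].
With 4 cycles on 343 points, sign = (−1)^{343−4} = -1.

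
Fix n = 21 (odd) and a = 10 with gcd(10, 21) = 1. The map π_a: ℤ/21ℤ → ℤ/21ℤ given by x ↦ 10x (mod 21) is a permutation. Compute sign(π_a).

Orbit of 13 under x↦10x: [13, 4, 19, 1, 10, 16]… (length divides ord_21(10)).
Cycle type of π: 6×3 + 1×3; total 6 cycles.
6 cycles on 21: each ℓ→(−1)^(ℓ−1), product (−1)^15 = -1.

-1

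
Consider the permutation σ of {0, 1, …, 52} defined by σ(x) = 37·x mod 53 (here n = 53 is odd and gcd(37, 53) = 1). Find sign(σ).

Orbit of 6 under x↦37x: [6, 10, 52, 16, 9, 15, 25]… (length divides ord_53(37)).
3 cycles of lengths [26, 26, 1].
sign(π) = (−1)^{n − #cycles} = (−1)^{53−3} = (−1)^50 = +1.
The Jacobi symbol (37|53) = +1 (Zolotarev) agrees.

+1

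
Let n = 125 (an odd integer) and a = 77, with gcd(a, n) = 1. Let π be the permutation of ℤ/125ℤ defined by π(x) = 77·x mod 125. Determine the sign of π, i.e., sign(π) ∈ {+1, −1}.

Trace 103: π^k(103) = [103, 56, 62, 24, 98, 46, 42] for k=0..6.
Cycle lengths of π_77 on ℤ/125ℤ: [100, 20, 4, 1]; 4 cycles in total.
4 cycles on 125: each ℓ→(−1)^(ℓ−1), product (−1)^121 = -1.
Check: (77/125) = -1 by Zolotarev.

-1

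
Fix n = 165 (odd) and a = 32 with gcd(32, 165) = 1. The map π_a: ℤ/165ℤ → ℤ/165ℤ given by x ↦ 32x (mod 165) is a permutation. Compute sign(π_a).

Orbit of 1 under x↦32x: [1, 32, 34, 98]… (length divides ord_165(32)).
Cycle type of π: 4×33 + 2×16 + 1; total 50 cycles.
With 50 cycles on 165 points, sign = (−1)^{165−50} = -1.
Zolotarev: (32|165) = -1, matching the cycle-count sign.

-1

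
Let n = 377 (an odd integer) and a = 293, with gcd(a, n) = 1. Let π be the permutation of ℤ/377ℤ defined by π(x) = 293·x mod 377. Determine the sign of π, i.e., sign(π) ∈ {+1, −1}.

+1

Orbit of 288 under x↦293x: [288, 313, 98, 62, 70, 152, 50]… (length divides ord_377(293)).
π_293 has 7 disjoint cycles with lengths [84, 84, 84, 84, 28, 12, 1] on {0,…,376}.
sign(π) = (−1)^{n − #cycles} = (−1)^{377−7} = (−1)^370 = +1.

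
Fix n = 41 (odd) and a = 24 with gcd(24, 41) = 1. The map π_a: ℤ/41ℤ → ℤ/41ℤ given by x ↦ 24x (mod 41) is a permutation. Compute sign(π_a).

Orbit of 35 under x↦24x: [35, 20, 29, 40, 17, 39, 34]… (length divides ord_41(24)).
Decompose π into cycles: lengths [40, 1] (2 cycles, including the fixed point 0).
Σ(ℓ_i−1) = 41−2 = 39; sign = (−1)^39 = -1.

-1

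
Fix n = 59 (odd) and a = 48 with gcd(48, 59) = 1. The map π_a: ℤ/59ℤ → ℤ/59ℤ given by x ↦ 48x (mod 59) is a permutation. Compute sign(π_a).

Trace 19: π^k(19) = [19, 27, 57, 22, 53, 7, 41] for k=0..6.
π_48 has 3 disjoint cycles with lengths [29, 29, 1] on {0,…,58}.
n − c = 59 − 3 = 56; sign = (−1)^56 = +1.
The Jacobi symbol (48|59) = +1 (Zolotarev) agrees.

+1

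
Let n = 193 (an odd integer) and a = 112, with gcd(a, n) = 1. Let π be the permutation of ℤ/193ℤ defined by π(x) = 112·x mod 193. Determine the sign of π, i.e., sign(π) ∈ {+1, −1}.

+1

Start at x=1: 1 → 112 → 192 → 81 → 1 (one orbit).
Decompose π into cycles: lengths [4, 4, 4, 4, 4, 4, 4, 4, 4, 4, 4, 4, 4, 4, 4, 4, 4, 4, 4, 4, 4, 4, 4, 4, 4, 4, 4, 4, 4, 4, 4, 4, 4, 4, 4, 4, 4, 4, 4, 4, 4, 4, 4, 4, 4, 4, 4, 4, 1] (49 cycles, including the fixed point 0).
n − c = 193 − 49 = 144; sign = (−1)^144 = +1.
Zolotarev: (112|193) = +1, matching the cycle-count sign.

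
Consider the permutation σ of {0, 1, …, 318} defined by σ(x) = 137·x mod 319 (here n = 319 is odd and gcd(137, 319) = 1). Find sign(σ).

Start at x=48: 48 → 196 → 56 → 16 → 278 → 125 → 218 → … (one orbit).
Cycle lengths of π_137 on ℤ/319ℤ: [140, 140, 28, 5, 5, 1]; 6 cycles in total.
n − c = 319 − 6 = 313; sign = (−1)^313 = -1.
Zolotarev: (137|319) = -1, matching the cycle-count sign.

-1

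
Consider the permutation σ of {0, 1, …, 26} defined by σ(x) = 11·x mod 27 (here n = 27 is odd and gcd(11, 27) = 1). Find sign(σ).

Start at x=2: 2 → 22 → 26 → 16 → 14 → 19 → 20 → … (one orbit).
Cycle lengths of π_11 on ℤ/27ℤ: [18, 6, 2, 1]; 4 cycles in total.
27 − 4 = 23 transpositions; sign(π) = (−1)^23 = -1.
(11|27)_J = -1 (Zolotarev's lemma cross-check).

-1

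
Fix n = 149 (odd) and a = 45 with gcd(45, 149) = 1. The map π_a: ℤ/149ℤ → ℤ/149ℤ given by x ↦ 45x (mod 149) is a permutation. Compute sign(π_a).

+1

Orbit of 95 under x↦45x: [95, 103, 16, 124, 67, 35, 85]… (length divides ord_149(45)).
π_45 has 3 disjoint cycles with lengths [74, 74, 1] on {0,…,148}.
Σ(ℓ_i−1) = 149−3 = 146; sign = (−1)^146 = +1.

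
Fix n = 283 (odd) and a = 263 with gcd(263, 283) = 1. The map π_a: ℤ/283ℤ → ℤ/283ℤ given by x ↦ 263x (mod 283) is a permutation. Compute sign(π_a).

+1

Trace 117: π^k(117) = [117, 207, 105, 164, 116, 227, 271] for k=0..6.
The orbit structure of x ↦ 263x mod 283: 3 orbits of sizes [141, 141, 1].
Σ(ℓ_i−1) = 283−3 = 280; sign = (−1)^280 = +1.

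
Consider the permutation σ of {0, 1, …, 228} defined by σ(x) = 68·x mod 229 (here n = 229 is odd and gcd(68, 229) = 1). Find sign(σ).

Trace 218: π^k(218) = [218, 168, 203, 64, 1, 68, 44] for k=0..6.
π_68 has 7 disjoint cycles with lengths [38, 38, 38, 38, 38, 38, 1] on {0,…,228}.
229 − 7 = 222 transpositions; sign(π) = (−1)^222 = +1.
The Jacobi symbol (68|229) = +1 (Zolotarev) agrees.

+1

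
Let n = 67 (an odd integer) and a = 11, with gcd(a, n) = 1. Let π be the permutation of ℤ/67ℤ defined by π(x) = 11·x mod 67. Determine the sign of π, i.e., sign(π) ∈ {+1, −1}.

Start at x=16: 16 → 42 → 60 → 57 → 24 → 63 → 23 → … (one orbit).
2 cycles of lengths [66, 1].
67 − 2 = 65 transpositions; sign(π) = (−1)^65 = -1.

-1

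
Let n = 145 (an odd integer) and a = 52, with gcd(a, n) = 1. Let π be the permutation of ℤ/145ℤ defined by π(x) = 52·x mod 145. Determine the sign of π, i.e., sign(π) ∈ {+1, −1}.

-1

Orbit of 132 under x↦52x: [132, 49, 83, 111, 117, 139, 123]… (length divides ord_145(52)).
π_52 has 10 disjoint cycles with lengths [28, 28, 28, 28, 7, 7, 7, 7, 4, 1] on {0,…,144}.
Σ(ℓ_i−1) = 145−10 = 135; sign = (−1)^135 = -1.
The Jacobi symbol (52|145) = -1 (Zolotarev) agrees.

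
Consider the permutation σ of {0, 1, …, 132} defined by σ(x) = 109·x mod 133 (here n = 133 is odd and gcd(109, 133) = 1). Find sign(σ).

-1

Orbit of 8 under x↦109x: [8, 74, 86, 64, 60, 23, 113]… (length divides ord_133(109)).
π_109 has 10 disjoint cycles with lengths [18, 18, 18, 18, 18, 18, 18, 3, 3, 1] on {0,…,132}.
n − c = 133 − 10 = 123; sign = (−1)^123 = -1.
Check: (109/133) = -1 by Zolotarev.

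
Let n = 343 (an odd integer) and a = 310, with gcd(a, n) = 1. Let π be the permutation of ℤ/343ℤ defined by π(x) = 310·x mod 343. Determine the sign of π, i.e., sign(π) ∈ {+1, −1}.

+1

Orbit of 340 under x↦310x: [340, 99, 163, 109, 176, 23, 270]… (length divides ord_343(310)).
The orbit structure of x ↦ 310x mod 343: 7 orbits of sizes [147, 147, 21, 21, 3, 3, 1].
With 7 cycles on 343 points, sign = (−1)^{343−7} = +1.
Check: (310/343) = +1 by Zolotarev.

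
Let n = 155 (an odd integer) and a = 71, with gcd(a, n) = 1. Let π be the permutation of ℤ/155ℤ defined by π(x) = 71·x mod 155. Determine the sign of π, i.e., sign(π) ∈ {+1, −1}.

Start at x=76: 76 → 126 → 111 → 131 → 1 → 71 → 81 → … (one orbit).
π_71 has 15 disjoint cycles with lengths [15, 15, 15, 15, 15, 15, 15, 15, 15, 15, 1, 1, 1, 1, 1] on {0,…,154}.
With 15 cycles on 155 points, sign = (−1)^{155−15} = +1.

+1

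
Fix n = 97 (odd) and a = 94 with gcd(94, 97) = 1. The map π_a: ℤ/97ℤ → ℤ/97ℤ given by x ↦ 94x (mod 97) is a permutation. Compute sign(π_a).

Trace 50: π^k(50) = [50, 44, 62, 8, 73, 72, 75] for k=0..6.
The orbit structure of x ↦ 94x mod 97: 3 orbits of sizes [48, 48, 1].
n − c = 97 − 3 = 94; sign = (−1)^94 = +1.
Zolotarev: (94|97) = +1, matching the cycle-count sign.

+1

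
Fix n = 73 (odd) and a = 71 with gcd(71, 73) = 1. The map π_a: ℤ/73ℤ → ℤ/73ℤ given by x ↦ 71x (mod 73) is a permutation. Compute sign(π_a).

Start at x=18: 18 → 37 → 72 → 2 → 69 → 8 → 57 → … (one orbit).
Cycle type of π: 18×4 + 1; total 5 cycles.
Σ(ℓ_i−1) = 73−5 = 68; sign = (−1)^68 = +1.

+1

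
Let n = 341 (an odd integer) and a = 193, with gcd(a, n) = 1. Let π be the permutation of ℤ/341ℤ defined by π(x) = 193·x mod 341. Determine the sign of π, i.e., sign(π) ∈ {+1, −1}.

Start at x=193: 193 → 80 → 95 → 262 → 98 → 159 → 338 → … (one orbit).
Cycle type of π: 30×10 + 15×2 + 10 + 1; total 14 cycles.
Σ(ℓ_i−1) = 341−14 = 327; sign = (−1)^327 = -1.
Via Zolotarev, sign(π_{193}) = (193|341) = -1.

-1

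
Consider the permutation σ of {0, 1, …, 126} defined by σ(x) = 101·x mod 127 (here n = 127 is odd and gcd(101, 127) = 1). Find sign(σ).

-1

Orbit of 67 under x↦101x: [67, 36, 80, 79, 105, 64, 114]… (length divides ord_127(101)).
Cycle type of π: 126 + 1; total 2 cycles.
n − c = 127 − 2 = 125; sign = (−1)^125 = -1.
The Jacobi symbol (101|127) = -1 (Zolotarev) agrees.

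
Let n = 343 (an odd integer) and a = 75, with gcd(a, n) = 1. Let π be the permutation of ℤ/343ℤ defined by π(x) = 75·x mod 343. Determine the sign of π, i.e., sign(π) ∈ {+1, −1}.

Orbit of 136 under x↦75x: [136, 253, 110, 18, 321, 65, 73]… (length divides ord_343(75)).
π_75 has 4 disjoint cycles with lengths [294, 42, 6, 1] on {0,…,342}.
sign(π) = (−1)^{n − #cycles} = (−1)^{343−4} = (−1)^339 = -1.
The Jacobi symbol (75|343) = -1 (Zolotarev) agrees.

-1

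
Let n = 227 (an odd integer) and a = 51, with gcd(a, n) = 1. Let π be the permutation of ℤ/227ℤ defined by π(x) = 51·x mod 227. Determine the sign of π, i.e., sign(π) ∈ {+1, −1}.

-1

Orbit of 55 under x↦51x: [55, 81, 45, 25, 140, 103, 32]… (length divides ord_227(51)).
Decompose π into cycles: lengths [226, 1] (2 cycles, including the fixed point 0).
With 2 cycles on 227 points, sign = (−1)^{227−2} = -1.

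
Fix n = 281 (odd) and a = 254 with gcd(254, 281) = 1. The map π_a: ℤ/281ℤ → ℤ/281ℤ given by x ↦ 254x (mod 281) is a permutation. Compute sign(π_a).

Orbit of 62 under x↦254x: [62, 12, 238, 37, 125, 278, 81]… (length divides ord_281(254)).
π_254 has 2 disjoint cycles with lengths [280, 1] on {0,…,280}.
Σ(ℓ_i−1) = 281−2 = 279; sign = (−1)^279 = -1.
(254|281)_J = -1 (Zolotarev's lemma cross-check).

-1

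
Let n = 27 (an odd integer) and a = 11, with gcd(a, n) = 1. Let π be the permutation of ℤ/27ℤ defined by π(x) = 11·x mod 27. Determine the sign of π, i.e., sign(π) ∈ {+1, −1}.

-1

Start at x=20: 20 → 4 → 17 → 25 → 5 → 1 → 11 → … (one orbit).
The orbit structure of x ↦ 11x mod 27: 4 orbits of sizes [18, 6, 2, 1].
27 − 4 = 23 transpositions; sign(π) = (−1)^23 = -1.
The Jacobi symbol (11|27) = -1 (Zolotarev) agrees.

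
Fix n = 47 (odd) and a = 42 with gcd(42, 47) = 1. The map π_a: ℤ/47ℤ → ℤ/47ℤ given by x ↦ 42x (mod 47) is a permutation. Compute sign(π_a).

+1

Orbit of 37 under x↦42x: [37, 3, 32, 28, 1, 42, 25]… (length divides ord_47(42)).
π_42 has 3 disjoint cycles with lengths [23, 23, 1] on {0,…,46}.
47 − 3 = 44 transpositions; sign(π) = (−1)^44 = +1.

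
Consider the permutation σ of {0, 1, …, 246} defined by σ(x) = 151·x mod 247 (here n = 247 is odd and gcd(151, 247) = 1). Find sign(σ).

+1

Start at x=1: 1 → 151 → 77 → 18 → 1 (one orbit).
Cycle lengths of π_151 on ℤ/247ℤ: [4, 4, 4, 4, 4, 4, 4, 4, 4, 4, 4, 4, 4, 4, 4, 4, 4, 4, 4, 4, 4, 4, 4, 4, 4, 4, 4, 4, 4, 4, 4, 4, 4, 4, 4, 4, 4, 4, 4, 4, 4, 4, 4, 4, 4, 4, 4, 4, 4, 4, 4, 4, 4, 4, 4, 4, 4, 2, 2, 2, 2, 2, 2, 2, 2, 2, 1]; 67 cycles in total.
Σ(ℓ_i−1) = 247−67 = 180; sign = (−1)^180 = +1.
Via Zolotarev, sign(π_{151}) = (151|247) = +1.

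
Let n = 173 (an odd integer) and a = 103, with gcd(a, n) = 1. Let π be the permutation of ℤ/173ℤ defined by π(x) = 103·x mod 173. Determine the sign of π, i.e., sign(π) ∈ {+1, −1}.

-1

Trace 100: π^k(100) = [100, 93, 64, 18, 124, 143, 24] for k=0..6.
Decompose π into cycles: lengths [172, 1] (2 cycles, including the fixed point 0).
Σ(ℓ_i−1) = 173−2 = 171; sign = (−1)^171 = -1.
Check: (103/173) = -1 by Zolotarev.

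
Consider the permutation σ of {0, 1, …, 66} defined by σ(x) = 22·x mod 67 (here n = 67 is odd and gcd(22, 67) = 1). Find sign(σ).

Trace 64: π^k(64) = [64, 1, 22, 15, 62, 24, 59] for k=0..6.
7 cycles of lengths [11, 11, 11, 11, 11, 11, 1].
7 cycles on 67: each ℓ→(−1)^(ℓ−1), product (−1)^60 = +1.

+1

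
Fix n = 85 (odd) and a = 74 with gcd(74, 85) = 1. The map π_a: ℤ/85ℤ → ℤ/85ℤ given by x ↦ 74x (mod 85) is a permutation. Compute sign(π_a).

-1

Orbit of 24 under x↦74x: [24, 76, 14, 16, 79, 66, 39]… (length divides ord_85(74)).
Decompose π into cycles: lengths [16, 16, 16, 16, 16, 2, 2, 1] (8 cycles, including the fixed point 0).
85 − 8 = 77 transpositions; sign(π) = (−1)^77 = -1.
Via Zolotarev, sign(π_{74}) = (74|85) = -1.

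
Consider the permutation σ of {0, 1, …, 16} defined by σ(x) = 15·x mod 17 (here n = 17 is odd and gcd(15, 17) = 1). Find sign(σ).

+1

Trace 4: π^k(4) = [4, 9, 16, 2, 13, 8, 1] for k=0..6.
The orbit structure of x ↦ 15x mod 17: 3 orbits of sizes [8, 8, 1].
Σ(ℓ_i−1) = 17−3 = 14; sign = (−1)^14 = +1.
Zolotarev: (15|17) = +1, matching the cycle-count sign.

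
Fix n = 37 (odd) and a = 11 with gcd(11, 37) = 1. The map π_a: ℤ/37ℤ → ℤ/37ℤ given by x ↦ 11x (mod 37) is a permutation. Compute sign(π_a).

Orbit of 10 under x↦11x: [10, 36, 26, 27, 1, 11]… (length divides ord_37(11)).
Cycle lengths of π_11 on ℤ/37ℤ: [6, 6, 6, 6, 6, 6, 1]; 7 cycles in total.
37 − 7 = 30 transpositions; sign(π) = (−1)^30 = +1.
Via Zolotarev, sign(π_{11}) = (11|37) = +1.

+1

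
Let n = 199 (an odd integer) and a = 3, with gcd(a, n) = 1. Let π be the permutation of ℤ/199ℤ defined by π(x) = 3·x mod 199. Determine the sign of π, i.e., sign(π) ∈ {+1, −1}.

-1

Orbit of 156 under x↦3x: [156, 70, 11, 33, 99, 98, 95]… (length divides ord_199(3)).
Decompose π into cycles: lengths [198, 1] (2 cycles, including the fixed point 0).
n − c = 199 − 2 = 197; sign = (−1)^197 = -1.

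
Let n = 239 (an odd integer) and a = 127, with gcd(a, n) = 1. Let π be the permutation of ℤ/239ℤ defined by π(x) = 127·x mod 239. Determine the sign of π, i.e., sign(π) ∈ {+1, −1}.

Trace 128: π^k(128) = [128, 4, 30, 225, 134, 49, 9] for k=0..6.
Cycle type of π: 119×2 + 1; total 3 cycles.
Σ(ℓ_i−1) = 239−3 = 236; sign = (−1)^236 = +1.
Zolotarev: (127|239) = +1, matching the cycle-count sign.

+1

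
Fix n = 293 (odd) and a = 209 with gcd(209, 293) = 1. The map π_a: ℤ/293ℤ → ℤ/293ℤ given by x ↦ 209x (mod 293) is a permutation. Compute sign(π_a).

Orbit of 84 under x↦209x: [84, 269, 258, 10, 39, 240, 57]… (length divides ord_293(209)).
Cycle lengths of π_209 on ℤ/293ℤ: [146, 146, 1]; 3 cycles in total.
Σ(ℓ_i−1) = 293−3 = 290; sign = (−1)^290 = +1.

+1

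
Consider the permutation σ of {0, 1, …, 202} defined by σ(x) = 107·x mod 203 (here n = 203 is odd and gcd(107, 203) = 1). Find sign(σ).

+1

Start at x=88: 88 → 78 → 23 → 25 → 36 → 198 → 74 → … (one orbit).
The orbit structure of x ↦ 107x mod 203: 15 orbits of sizes [21, 21, 21, 21, 21, 21, 21, 21, 7, 7, 7, 7, 3, 3, 1].
15 cycles on 203: each ℓ→(−1)^(ℓ−1), product (−1)^188 = +1.
Check: (107/203) = +1 by Zolotarev.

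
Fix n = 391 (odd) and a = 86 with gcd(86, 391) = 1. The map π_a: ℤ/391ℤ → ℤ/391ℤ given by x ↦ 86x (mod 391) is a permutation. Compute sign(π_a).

-1

Trace 324: π^k(324) = [324, 103, 256, 120, 154, 341, 1] for k=0..6.
Decompose π into cycles: lengths [22, 22, 22, 22, 22, 22, 22, 22, 22, 22, 22, 22, 22, 22, 22, 22, 22, 1, 1, 1, 1, 1, 1, 1, 1, 1, 1, 1, 1, 1, 1, 1, 1, 1] (34 cycles, including the fixed point 0).
Σ(ℓ_i−1) = 391−34 = 357; sign = (−1)^357 = -1.
Zolotarev: (86|391) = -1, matching the cycle-count sign.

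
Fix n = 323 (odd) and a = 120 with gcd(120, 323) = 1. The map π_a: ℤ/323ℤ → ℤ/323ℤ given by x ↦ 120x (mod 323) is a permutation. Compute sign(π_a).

Start at x=137: 137 → 290 → 239 → 256 → 35 → 1 → 120 → … (one orbit).
π_120 has 51 disjoint cycles with lengths [9, 9, 9, 9, 9, 9, 9, 9, 9, 9, 9, 9, 9, 9, 9, 9, 9, 9, 9, 9, 9, 9, 9, 9, 9, 9, 9, 9, 9, 9, 9, 9, 9, 9, 1, 1, 1, 1, 1, 1, 1, 1, 1, 1, 1, 1, 1, 1, 1, 1, 1] on {0,…,322}.
n − c = 323 − 51 = 272; sign = (−1)^272 = +1.

+1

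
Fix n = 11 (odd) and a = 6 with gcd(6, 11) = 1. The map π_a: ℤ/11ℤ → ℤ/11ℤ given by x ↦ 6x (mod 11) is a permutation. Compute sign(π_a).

Start at x=6: 6 → 3 → 7 → 9 → 10 → 5 → 8 → … (one orbit).
The orbit structure of x ↦ 6x mod 11: 2 orbits of sizes [10, 1].
sign(π) = (−1)^{n − #cycles} = (−1)^{11−2} = (−1)^9 = -1.

-1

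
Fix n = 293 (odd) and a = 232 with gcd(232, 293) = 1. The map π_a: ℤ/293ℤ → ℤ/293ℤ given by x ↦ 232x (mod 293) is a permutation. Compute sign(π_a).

+1

Orbit of 36 under x↦232x: [36, 148, 55, 161, 141, 189, 191]… (length divides ord_293(232)).
Decompose π into cycles: lengths [73, 73, 73, 73, 1] (5 cycles, including the fixed point 0).
293 − 5 = 288 transpositions; sign(π) = (−1)^288 = +1.
Via Zolotarev, sign(π_{232}) = (232|293) = +1.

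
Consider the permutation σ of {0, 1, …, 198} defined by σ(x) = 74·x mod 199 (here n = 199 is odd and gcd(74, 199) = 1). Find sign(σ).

-1

Trace 138: π^k(138) = [138, 63, 85, 121, 198, 125, 96] for k=0..6.
Cycle type of π: 22×9 + 1; total 10 cycles.
With 10 cycles on 199 points, sign = (−1)^{199−10} = -1.
Check: (74/199) = -1 by Zolotarev.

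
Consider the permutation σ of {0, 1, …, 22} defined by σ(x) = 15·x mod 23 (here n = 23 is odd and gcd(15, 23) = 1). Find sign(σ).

-1

Trace 16: π^k(16) = [16, 10, 12, 19, 9, 20, 1] for k=0..6.
2 cycles of lengths [22, 1].
With 2 cycles on 23 points, sign = (−1)^{23−2} = -1.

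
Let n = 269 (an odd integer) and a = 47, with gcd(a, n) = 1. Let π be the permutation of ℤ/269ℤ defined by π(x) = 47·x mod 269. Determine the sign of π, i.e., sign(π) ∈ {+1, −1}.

+1

Orbit of 166 under x↦47x: [166, 1, 47, 57, 258, 21, 180]… (length divides ord_269(47)).
The orbit structure of x ↦ 47x mod 269: 5 orbits of sizes [67, 67, 67, 67, 1].
5 cycles on 269: each ℓ→(−1)^(ℓ−1), product (−1)^264 = +1.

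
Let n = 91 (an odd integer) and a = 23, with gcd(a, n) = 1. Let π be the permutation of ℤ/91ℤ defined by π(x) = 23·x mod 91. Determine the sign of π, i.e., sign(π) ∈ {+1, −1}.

Orbit of 4 under x↦23x: [4, 1, 23, 74, 64, 16]… (length divides ord_91(23)).
Cycle lengths of π_23 on ℤ/91ℤ: [6, 6, 6, 6, 6, 6, 6, 6, 6, 6, 6, 6, 6, 6, 3, 3, 1]; 17 cycles in total.
17 cycles on 91: each ℓ→(−1)^(ℓ−1), product (−1)^74 = +1.
Check: (23/91) = +1 by Zolotarev.

+1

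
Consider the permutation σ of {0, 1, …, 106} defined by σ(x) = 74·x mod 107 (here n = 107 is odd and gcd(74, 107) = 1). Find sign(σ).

-1

Trace 76: π^k(76) = [76, 60, 53, 70, 44, 46, 87] for k=0..6.
2 cycles of lengths [106, 1].
2 cycles on 107: each ℓ→(−1)^(ℓ−1), product (−1)^105 = -1.
Via Zolotarev, sign(π_{74}) = (74|107) = -1.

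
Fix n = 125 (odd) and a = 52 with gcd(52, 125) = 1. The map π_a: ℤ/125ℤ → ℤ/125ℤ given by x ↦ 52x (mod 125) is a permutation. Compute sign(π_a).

Start at x=43: 43 → 111 → 22 → 19 → 113 → 1 → 52 → … (one orbit).
4 cycles of lengths [100, 20, 4, 1].
125 − 4 = 121 transpositions; sign(π) = (−1)^121 = -1.

-1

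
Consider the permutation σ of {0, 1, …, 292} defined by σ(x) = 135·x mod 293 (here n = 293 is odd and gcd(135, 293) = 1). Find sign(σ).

Start at x=124: 124 → 39 → 284 → 250 → 55 → 100 → 22 → … (one orbit).
Cycle type of π: 73×4 + 1; total 5 cycles.
With 5 cycles on 293 points, sign = (−1)^{293−5} = +1.
Zolotarev: (135|293) = +1, matching the cycle-count sign.

+1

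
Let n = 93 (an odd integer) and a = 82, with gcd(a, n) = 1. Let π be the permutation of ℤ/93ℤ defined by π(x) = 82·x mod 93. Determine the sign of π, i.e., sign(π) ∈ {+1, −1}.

Start at x=67: 67 → 7 → 16 → 10 → 76 → 1 → 82 → … (one orbit).
Cycle lengths of π_82 on ℤ/93ℤ: [15, 15, 15, 15, 15, 15, 1, 1, 1]; 9 cycles in total.
9 cycles on 93: each ℓ→(−1)^(ℓ−1), product (−1)^84 = +1.

+1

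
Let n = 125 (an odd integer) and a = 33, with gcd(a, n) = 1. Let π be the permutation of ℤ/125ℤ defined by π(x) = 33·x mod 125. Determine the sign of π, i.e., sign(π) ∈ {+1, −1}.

Trace 97: π^k(97) = [97, 76, 8, 14, 87, 121, 118] for k=0..6.
4 cycles of lengths [100, 20, 4, 1].
4 cycles on 125: each ℓ→(−1)^(ℓ−1), product (−1)^121 = -1.

-1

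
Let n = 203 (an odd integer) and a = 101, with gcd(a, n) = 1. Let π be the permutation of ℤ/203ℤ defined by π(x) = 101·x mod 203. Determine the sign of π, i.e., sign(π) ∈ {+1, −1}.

+1

Start at x=166: 166 → 120 → 143 → 30 → 188 → 109 → 47 → … (one orbit).
Decompose π into cycles: lengths [84, 84, 28, 6, 1] (5 cycles, including the fixed point 0).
sign(π) = (−1)^{n − #cycles} = (−1)^{203−5} = (−1)^198 = +1.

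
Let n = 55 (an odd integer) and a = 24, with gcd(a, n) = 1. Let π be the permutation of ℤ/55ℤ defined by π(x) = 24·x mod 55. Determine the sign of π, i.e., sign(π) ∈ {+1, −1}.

Trace 16: π^k(16) = [16, 54, 31, 29, 36, 39, 1] for k=0..6.
π_24 has 8 disjoint cycles with lengths [10, 10, 10, 10, 10, 2, 2, 1] on {0,…,54}.
sign(π) = (−1)^{n − #cycles} = (−1)^{55−8} = (−1)^47 = -1.
Check: (24/55) = -1 by Zolotarev.

-1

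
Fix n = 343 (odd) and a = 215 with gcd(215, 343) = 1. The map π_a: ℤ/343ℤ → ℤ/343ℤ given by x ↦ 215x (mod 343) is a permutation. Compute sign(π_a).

-1

Start at x=165: 165 → 146 → 177 → 325 → 246 → 68 → 214 → … (one orbit).
Cycle lengths of π_215 on ℤ/343ℤ: [42, 42, 42, 42, 42, 42, 42, 6, 6, 6, 6, 6, 6, 6, 6, 1]; 16 cycles in total.
16 cycles on 343: each ℓ→(−1)^(ℓ−1), product (−1)^327 = -1.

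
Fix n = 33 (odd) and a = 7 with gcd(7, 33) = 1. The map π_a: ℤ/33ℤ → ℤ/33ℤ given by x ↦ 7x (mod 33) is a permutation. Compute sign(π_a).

Start at x=28: 28 → 31 → 19 → 1 → 7 → 16 → 13 → … (one orbit).
Cycle type of π: 10×3 + 1×3; total 6 cycles.
n − c = 33 − 6 = 27; sign = (−1)^27 = -1.
Check: (7/33) = -1 by Zolotarev.

-1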